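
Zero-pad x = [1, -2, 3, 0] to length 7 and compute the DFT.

Original 4-point DFT: [2, -2+2i, 6, -2-2i]
Zero-padded 7-point DFT provides frequency interpolation.

DFT_7([x, 0, ...]) = [2, -0.9145-1.3611i, -1.2579+3.2515i, 4.6724+3.2133i, 4.6724-3.2133i, -1.2579-3.2515i, -0.9145+1.3611i]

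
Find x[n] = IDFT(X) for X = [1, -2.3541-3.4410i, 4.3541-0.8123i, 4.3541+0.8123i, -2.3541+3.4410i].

x[n] = (1/5) Σ(k=0 to 4) X[k] · e^(2πikn/5)

Computing each x[n]:
x[0] = 1
x[1] = 0
x[2] = 2
x[3] = 1
x[4] = -3

x = [1, 0, 2, 1, -3]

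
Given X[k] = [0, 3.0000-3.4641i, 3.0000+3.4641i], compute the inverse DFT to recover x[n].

x[n] = (1/3) Σ(k=0 to 2) X[k] · e^(2πikn/3)

Computing each x[n]:
x[0] = 2
x[1] = 1
x[2] = -3

x = [2, 1, -3]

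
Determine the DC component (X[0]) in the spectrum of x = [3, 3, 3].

X[0] = Σ(n=0 to 2) x[n] · ω_3^0 = Σ x[n]
= (3) + (3) + (3)

X[0] = 9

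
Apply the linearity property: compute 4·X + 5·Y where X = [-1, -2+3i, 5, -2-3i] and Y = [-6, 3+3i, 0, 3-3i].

By linearity: DFT(4x + 5y) = 4·DFT(x) + 5·DFT(y)
= 4·[-1, -2+3i, 5, -2-3i] + 5·[-6, 3+3i, 0, 3-3i]

Computing element-wise:
Z[0] = 4·(-1) + 5·(-6) = -34
Z[1] = 4·(-2+3i) + 5·(3+3i) = 7+27i
Z[2] = 4·(5) + 5·(0) = 20
Z[3] = 4·(-2-3i) + 5·(3-3i) = 7-27i

DFT(4x + 5y) = 4·X + 5·Y = [-34, 7+27i, 20, 7-27i]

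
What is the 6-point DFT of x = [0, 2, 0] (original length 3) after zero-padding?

Original 3-point DFT: [2, -1.0000-1.7321i, -1.0000+1.7321i]
Zero-padded 6-point DFT provides frequency interpolation.

DFT_6([x, 0, ...]) = [2, 1.0000-1.7321i, -1.0000-1.7321i, -2, -1.0000+1.7321i, 1.0000+1.7321i]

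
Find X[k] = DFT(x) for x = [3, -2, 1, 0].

X[k] = Σ(n=0 to 3) x[n] · ω_4^(nk)
where ω_4 = e^(-2πi/4)

Computing each X[k]:
X[0] = 2
X[1] = 2+2i
X[2] = 6
X[3] = 2-2i

X = [2, 2+2i, 6, 2-2i]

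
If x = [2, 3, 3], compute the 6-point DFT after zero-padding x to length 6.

Original 3-point DFT: [8, -1, -1]
Zero-padded 6-point DFT provides frequency interpolation.

DFT_6([x, 0, ...]) = [8, 2.0000-5.1962i, -1, 2, -1, 2.0000+5.1962i]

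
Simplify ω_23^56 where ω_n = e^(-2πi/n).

Since ω_23^23 = 1, powers reduce modulo 23.
56 mod 23 = 10
So ω_23^56 = ω_23^10 = e^(-2πi·10/23)

ω_23^56 = ω_23^10 = -0.9172-0.3984i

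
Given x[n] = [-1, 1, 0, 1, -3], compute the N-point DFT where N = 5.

X[k] = Σ(n=0 to 4) x[n] · ω_5^(nk)
where ω_5 = e^(-2πi/5)

Computing each X[k]:
X[0] = -2
X[1] = -2.4271-3.2164i
X[2] = 0.9271-3.3022i
X[3] = 0.9271+3.3022i
X[4] = -2.4271+3.2164i

X = [-2, -2.4271-3.2164i, 0.9271-3.3022i, 0.9271+3.3022i, -2.4271+3.2164i]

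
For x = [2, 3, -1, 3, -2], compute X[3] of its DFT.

X[3] = Σ(n=0 to 4) x[n] · ω_5^(3n) where ω_5 = e^(-2πi/5)
= (2)·ω_5^0 + (3)·ω_5^3 + (-1)·ω_5^6 + (3)·ω_5^9 + (-2)·ω_5^12

X[3] = 1.8090+6.7432i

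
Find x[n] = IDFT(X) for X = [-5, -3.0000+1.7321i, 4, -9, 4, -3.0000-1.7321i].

x[n] = (1/6) Σ(k=0 to 5) X[k] · e^(2πikn/6)

Computing each x[n]:
x[0] = -2
x[1] = -1
x[2] = -3
x[3] = 3
x[4] = -2
x[5] = 0

x = [-2, -1, -3, 3, -2, 0]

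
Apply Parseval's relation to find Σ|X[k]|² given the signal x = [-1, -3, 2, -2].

Parseval: Σ|x[n]|² = (1/N)Σ|X[k]|², so Σ|X[k]|² = N·Σ|x[n]|² = 4·18.0000

Σ|X[k]|² = N·Σ|x[n]|² = 4·18.0000 = 72.0000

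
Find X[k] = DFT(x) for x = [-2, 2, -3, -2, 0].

X[k] = Σ(n=0 to 4) x[n] · ω_5^(nk)
where ω_5 = e^(-2πi/5)

Computing each X[k]:
X[0] = -5
X[1] = 2.6631-1.3143i
X[2] = -5.1631-2.1266i
X[3] = -5.1631+2.1266i
X[4] = 2.6631+1.3143i

X = [-5, 2.6631-1.3143i, -5.1631-2.1266i, -5.1631+2.1266i, 2.6631+1.3143i]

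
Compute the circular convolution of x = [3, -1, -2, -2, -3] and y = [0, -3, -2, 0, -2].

(x ⊛ y)[n] = Σ(m=0 to 4) x[m] · y[(n-m) mod 5]

Computing each output sample:
(x ⊛ y)[0] = 15
(x ⊛ y)[1] = 1
(x ⊛ y)[2] = 1
(x ⊛ y)[3] = 14
(x ⊛ y)[4] = 4

x ⊛ y = [15, 1, 1, 14, 4]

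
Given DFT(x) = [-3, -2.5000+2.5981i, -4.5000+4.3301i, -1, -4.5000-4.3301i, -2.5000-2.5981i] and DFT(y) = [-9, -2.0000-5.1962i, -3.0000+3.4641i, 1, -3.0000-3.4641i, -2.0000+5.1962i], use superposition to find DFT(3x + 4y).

By linearity: DFT(3x + 4y) = 3·DFT(x) + 4·DFT(y)
= 3·[-3, -2.5000+2.5981i, -4.5000+4.3301i, -1, -4.5000-4.3301i, -2.5000-2.5981i] + 4·[-9, -2.0000-5.1962i, -3.0000+3.4641i, 1, -3.0000-3.4641i, -2.0000+5.1962i]

Computing element-wise:
Z[0] = 3·(-3) + 4·(-9) = -45
Z[1] = 3·(-2.5000+2.5981i) + 4·(-2.0000-5.1962i) = -15.5000-12.9905i
Z[2] = 3·(-4.5000+4.3301i) + 4·(-3.0000+3.4641i) = -25.5000+26.8467i
Z[3] = 3·(-1) + 4·(1) = 1
Z[4] = 3·(-4.5000-4.3301i) + 4·(-3.0000-3.4641i) = -25.5000-26.8467i
Z[5] = 3·(-2.5000-2.5981i) + 4·(-2.0000+5.1962i) = -15.5000+12.9905i

DFT(3x + 4y) = 3·X + 4·Y = [-45, -15.5000-12.9905i, -25.5000+26.8467i, 1, -25.5000-26.8467i, -15.5000+12.9905i]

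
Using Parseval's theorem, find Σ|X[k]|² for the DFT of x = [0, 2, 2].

Parseval: Σ|x[n]|² = (1/N)Σ|X[k]|², so Σ|X[k]|² = N·Σ|x[n]|² = 3·8.0000

Σ|X[k]|² = N·Σ|x[n]|² = 3·8.0000 = 24.0000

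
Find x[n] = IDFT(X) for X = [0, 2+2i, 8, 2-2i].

x[n] = (1/4) Σ(k=0 to 3) X[k] · e^(2πikn/4)

Computing each x[n]:
x[0] = 3
x[1] = -3
x[2] = 1
x[3] = -1

x = [3, -3, 1, -1]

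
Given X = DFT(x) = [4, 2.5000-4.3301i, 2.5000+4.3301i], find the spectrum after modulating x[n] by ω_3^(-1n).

Modulation property: DFT(ω_3^(-1n)·x[n]) = X[(k-1) mod 3], so circularly shift X by 1 positions.

X[k-1] = [2.5000+4.3301i, 4, 2.5000-4.3301i]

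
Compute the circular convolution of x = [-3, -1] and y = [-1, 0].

(x ⊛ y)[n] = Σ(m=0 to 1) x[m] · y[(n-m) mod 2]

Computing each output sample:
(x ⊛ y)[0] = 3
(x ⊛ y)[1] = 1

x ⊛ y = [3, 1]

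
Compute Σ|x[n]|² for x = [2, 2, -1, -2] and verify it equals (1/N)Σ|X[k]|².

Time domain:
Σ|x[n]|² = |2|² + |2|² + |-1|² + |-2|² = 13.0000

Frequency domain:
(1/4)Σ|X[k]|² = (1/4)(|1|² + |3-4i|² + |1|² + |3+4i|²) = (1/4)·52.0000 = 13.0000

Both sides agree, confirming Parseval's theorem.

Σ|x[n]|² = (1/N)Σ|X[k]|² = 13.0000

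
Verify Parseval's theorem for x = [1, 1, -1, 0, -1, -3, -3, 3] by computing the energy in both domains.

Time domain:
Σ|x[n]|² = |1|² + |1|² + |-1|² + |0|² + |-1|² + |-3|² + |-3|² + |3|² = 31.0000

Frequency domain:
(1/8)Σ|X[k]|² = (1/8)(|-3|² + |6.9497-2.7071i|² + |4+5i|² + |-2.9497+1.2929i|² + |-5|² + |-2.9497-1.2929i|² + |4-5i|² + |6.9497+2.7071i|²) = (1/8)·248.0000 = 31.0000

Both sides agree, confirming Parseval's theorem.

Σ|x[n]|² = (1/N)Σ|X[k]|² = 31.0000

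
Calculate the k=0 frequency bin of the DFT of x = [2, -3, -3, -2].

X[0] = Σ(n=0 to 3) x[n] · ω_4^0 = Σ x[n]
= (2) + (-3) + (-3) + (-2)

X[0] = -6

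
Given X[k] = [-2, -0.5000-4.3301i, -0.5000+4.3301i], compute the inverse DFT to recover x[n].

x[n] = (1/3) Σ(k=0 to 2) X[k] · e^(2πikn/3)

Computing each x[n]:
x[0] = -1
x[1] = 2
x[2] = -3

x = [-1, 2, -3]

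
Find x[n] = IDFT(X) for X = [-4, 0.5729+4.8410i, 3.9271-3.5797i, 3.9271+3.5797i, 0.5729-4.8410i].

x[n] = (1/5) Σ(k=0 to 4) X[k] · e^(2πikn/5)

Computing each x[n]:
x[0] = 1
x[1] = -3
x[2] = -3
x[3] = 2
x[4] = -1

x = [1, -3, -3, 2, -1]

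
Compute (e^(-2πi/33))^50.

Since ω_33^33 = 1, powers reduce modulo 33.
50 mod 33 = 17
So ω_33^50 = ω_33^17 = e^(-2πi·17/33)

ω_33^50 = ω_33^17 = -0.9955+0.0951i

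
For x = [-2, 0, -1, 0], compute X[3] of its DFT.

X[3] = Σ(n=0 to 3) x[n] · ω_4^(3n) where ω_4 = e^(-2πi/4)
= (-2)·ω_4^0 + (0)·ω_4^3 + (-1)·ω_4^6 + (0)·ω_4^9

X[3] = -1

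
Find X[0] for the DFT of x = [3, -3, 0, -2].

X[0] = Σ(n=0 to 3) x[n] · ω_4^0 = Σ x[n]
= (3) + (-3) + (0) + (-2)

X[0] = -2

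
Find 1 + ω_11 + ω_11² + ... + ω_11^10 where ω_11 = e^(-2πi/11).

Sum of all nth roots of unity equals 0 for n > 1 (geometric series with r ≠ 1).

0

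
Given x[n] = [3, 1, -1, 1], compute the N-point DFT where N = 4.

X[k] = Σ(n=0 to 3) x[n] · ω_4^(nk)
where ω_4 = e^(-2πi/4)

Computing each X[k]:
X[0] = 4
X[1] = 4
X[2] = 0
X[3] = 4

X = [4, 4, 0, 4]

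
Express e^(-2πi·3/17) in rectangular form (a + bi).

ω_17^3 = e^(-2πi·3/17)
= cos(-2π·3/17) + i·sin(-2π·3/17)
= cos(-6π/17) + i·sin(-6π/17)

ω_17^3 = cos(-6π/17) + i·sin(-6π/17) = 0.4457-0.8952i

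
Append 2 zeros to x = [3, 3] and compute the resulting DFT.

Original 2-point DFT: [6, 0]
Zero-padded 4-point DFT provides frequency interpolation.

DFT_4([x, 0, ...]) = [6, 3-3i, 0, 3+3i]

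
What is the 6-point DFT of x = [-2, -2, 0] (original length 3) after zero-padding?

Original 3-point DFT: [-4, -1.0000+1.7321i, -1.0000-1.7321i]
Zero-padded 6-point DFT provides frequency interpolation.

DFT_6([x, 0, ...]) = [-4, -3.0000+1.7321i, -1.0000+1.7321i, 0, -1.0000-1.7321i, -3.0000-1.7321i]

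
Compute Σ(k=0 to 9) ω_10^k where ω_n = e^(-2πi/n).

Sum of all nth roots of unity equals 0 for n > 1 (geometric series with r ≠ 1).

0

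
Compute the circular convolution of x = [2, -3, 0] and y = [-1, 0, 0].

(x ⊛ y)[n] = Σ(m=0 to 2) x[m] · y[(n-m) mod 3]

Computing each output sample:
(x ⊛ y)[0] = -2
(x ⊛ y)[1] = 3
(x ⊛ y)[2] = 0

x ⊛ y = [-2, 3, 0]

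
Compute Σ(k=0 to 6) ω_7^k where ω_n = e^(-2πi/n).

Sum of all nth roots of unity equals 0 for n > 1 (geometric series with r ≠ 1).

0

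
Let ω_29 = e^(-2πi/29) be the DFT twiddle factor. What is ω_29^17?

ω_29^17 = e^(-2πi·17/29)
= cos(-2π·17/29) + i·sin(-2π·17/29)
= cos(-34π/29) + i·sin(-34π/29)

ω_29^17 = cos(-34π/29) + i·sin(-34π/29) = -0.8569+0.5156i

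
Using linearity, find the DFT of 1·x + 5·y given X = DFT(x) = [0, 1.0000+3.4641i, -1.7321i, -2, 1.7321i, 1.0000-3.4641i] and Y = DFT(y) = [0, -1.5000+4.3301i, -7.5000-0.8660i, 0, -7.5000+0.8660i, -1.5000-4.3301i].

By linearity: DFT(1x + 5y) = 1·DFT(x) + 5·DFT(y)
= 1·[0, 1.0000+3.4641i, -1.7321i, -2, 1.7321i, 1.0000-3.4641i] + 5·[0, -1.5000+4.3301i, -7.5000-0.8660i, 0, -7.5000+0.8660i, -1.5000-4.3301i]

Computing element-wise:
Z[0] = 1·(0) + 5·(0) = 0
Z[1] = 1·(1.0000+3.4641i) + 5·(-1.5000+4.3301i) = -6.5000+25.1146i
Z[2] = 1·(-1.7321i) + 5·(-7.5000-0.8660i) = -37.5000-6.0621i
Z[3] = 1·(-2) + 5·(0) = -2
Z[4] = 1·(1.7321i) + 5·(-7.5000+0.8660i) = -37.5000+6.0621i
Z[5] = 1·(1.0000-3.4641i) + 5·(-1.5000-4.3301i) = -6.5000-25.1146i

DFT(1x + 5y) = 1·X + 5·Y = [0, -6.5000+25.1146i, -37.5000-6.0621i, -2, -37.5000+6.0621i, -6.5000-25.1146i]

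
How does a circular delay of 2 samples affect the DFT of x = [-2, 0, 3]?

Time shift by 2: X_shifted[k] = ω_3^(2k) · X[k]
Shifted x = [0, 3, -2]

DFT(x[n-2]) = [1, -0.5000-4.3301i, -0.5000+4.3301i]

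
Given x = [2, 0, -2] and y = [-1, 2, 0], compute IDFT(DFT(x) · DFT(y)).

(x ⊛ y)[n] = Σ(m=0 to 2) x[m] · y[(n-m) mod 3]

Computing each output sample:
(x ⊛ y)[0] = -6
(x ⊛ y)[1] = 4
(x ⊛ y)[2] = 2

x ⊛ y = [-6, 4, 2]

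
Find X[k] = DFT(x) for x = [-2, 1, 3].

X[k] = Σ(n=0 to 2) x[n] · ω_3^(nk)
where ω_3 = e^(-2πi/3)

Computing each X[k]:
X[0] = 2
X[1] = -4.0000+1.7321i
X[2] = -4.0000-1.7321i

X = [2, -4.0000+1.7321i, -4.0000-1.7321i]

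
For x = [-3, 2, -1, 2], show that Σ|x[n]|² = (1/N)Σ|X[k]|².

Time domain:
Σ|x[n]|² = |-3|² + |2|² + |-1|² + |2|² = 18.0000

Frequency domain:
(1/4)Σ|X[k]|² = (1/4)(|0|² + |-2|² + |-8|² + |-2|²) = (1/4)·72.0000 = 18.0000

Both sides agree, confirming Parseval's theorem.

Σ|x[n]|² = (1/N)Σ|X[k]|² = 18.0000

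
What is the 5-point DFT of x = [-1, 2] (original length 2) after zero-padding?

Original 2-point DFT: [1, -3]
Zero-padded 5-point DFT provides frequency interpolation.

DFT_5([x, 0, ...]) = [1, -0.3820-1.9021i, -2.6180-1.1756i, -2.6180+1.1756i, -0.3820+1.9021i]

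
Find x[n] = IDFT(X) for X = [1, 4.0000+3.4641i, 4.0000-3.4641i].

x[n] = (1/3) Σ(k=0 to 2) X[k] · e^(2πikn/3)

Computing each x[n]:
x[0] = 3
x[1] = -3
x[2] = 1

x = [3, -3, 1]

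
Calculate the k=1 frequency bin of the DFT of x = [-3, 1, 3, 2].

X[1] = Σ(n=0 to 3) x[n] · ω_4^(1n) where ω_4 = e^(-2πi/4)
= (-3)·ω_4^0 + (1)·ω_4^1 + (3)·ω_4^2 + (2)·ω_4^3

X[1] = -6+1i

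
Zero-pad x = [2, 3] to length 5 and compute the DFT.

Original 2-point DFT: [5, -1]
Zero-padded 5-point DFT provides frequency interpolation.

DFT_5([x, 0, ...]) = [5, 2.9271-2.8532i, -0.4271-1.7634i, -0.4271+1.7634i, 2.9271+2.8532i]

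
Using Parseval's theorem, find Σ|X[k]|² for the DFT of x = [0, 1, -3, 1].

Parseval: Σ|x[n]|² = (1/N)Σ|X[k]|², so Σ|X[k]|² = N·Σ|x[n]|² = 4·11.0000

Σ|X[k]|² = N·Σ|x[n]|² = 4·11.0000 = 44.0000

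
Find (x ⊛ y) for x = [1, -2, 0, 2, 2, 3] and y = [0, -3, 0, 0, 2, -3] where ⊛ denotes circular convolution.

(x ⊛ y)[n] = Σ(m=0 to 5) x[m] · y[(n-m) mod 6]

Computing each output sample:
(x ⊛ y)[0] = -3
(x ⊛ y)[1] = 1
(x ⊛ y)[2] = 4
(x ⊛ y)[3] = 0
(x ⊛ y)[4] = -13
(x ⊛ y)[5] = -13

x ⊛ y = [-3, 1, 4, 0, -13, -13]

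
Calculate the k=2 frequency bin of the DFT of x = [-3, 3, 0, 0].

X[2] = Σ(n=0 to 3) x[n] · ω_4^(2n) where ω_4 = e^(-2πi/4)
= (-3)·ω_4^0 + (3)·ω_4^2 + (0)·ω_4^4 + (0)·ω_4^6

X[2] = -6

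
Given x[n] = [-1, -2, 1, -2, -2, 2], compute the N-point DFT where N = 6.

X[k] = Σ(n=0 to 5) x[n] · ω_6^(nk)
where ω_6 = e^(-2πi/6)

Computing each X[k]:
X[0] = -4
X[1] = 1.5000+0.8660i
X[2] = -2.5000+6.0622i
X[3] = 0
X[4] = -2.5000-6.0622i
X[5] = 1.5000-0.8660i

X = [-4, 1.5000+0.8660i, -2.5000+6.0622i, 0, -2.5000-6.0622i, 1.5000-0.8660i]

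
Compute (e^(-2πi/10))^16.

Since ω_10^10 = 1, powers reduce modulo 10.
16 mod 10 = 6
So ω_10^16 = ω_10^6 = e^(-2πi·6/10)

ω_10^16 = ω_10^6 = -0.8090+0.5878i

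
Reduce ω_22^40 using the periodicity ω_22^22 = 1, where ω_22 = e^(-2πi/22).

Since ω_22^22 = 1, powers reduce modulo 22.
40 mod 22 = 18
So ω_22^40 = ω_22^18 = e^(-2πi·18/22)

ω_22^40 = ω_22^18 = 0.4154+0.9096i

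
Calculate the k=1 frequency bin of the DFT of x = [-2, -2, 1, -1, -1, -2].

X[1] = Σ(n=0 to 5) x[n] · ω_6^(1n) where ω_6 = e^(-2πi/6)
= (-2)·ω_6^0 + (-2)·ω_6^1 + (1)·ω_6^2 + (-1)·ω_6^3 + (-1)·ω_6^4 + (-2)·ω_6^5

X[1] = -3.0000-1.7321i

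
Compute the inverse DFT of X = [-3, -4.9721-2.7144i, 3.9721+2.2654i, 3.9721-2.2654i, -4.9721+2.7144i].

x[n] = (1/5) Σ(k=0 to 4) X[k] · e^(2πikn/5)

Computing each x[n]:
x[0] = -1
x[1] = -2
x[2] = 3
x[3] = 0
x[4] = -3

x = [-1, -2, 3, 0, -3]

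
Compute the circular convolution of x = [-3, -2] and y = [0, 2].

(x ⊛ y)[n] = Σ(m=0 to 1) x[m] · y[(n-m) mod 2]

Computing each output sample:
(x ⊛ y)[0] = -4
(x ⊛ y)[1] = -6

x ⊛ y = [-4, -6]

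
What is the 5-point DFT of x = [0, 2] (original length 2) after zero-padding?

Original 2-point DFT: [2, -2]
Zero-padded 5-point DFT provides frequency interpolation.

DFT_5([x, 0, ...]) = [2, 0.6180-1.9021i, -1.6180-1.1756i, -1.6180+1.1756i, 0.6180+1.9021i]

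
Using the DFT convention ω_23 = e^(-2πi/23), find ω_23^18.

ω_23^18 = e^(-2πi·18/23)
= cos(-2π·18/23) + i·sin(-2π·18/23)
= cos(-36π/23) + i·sin(-36π/23)

ω_23^18 = cos(-36π/23) + i·sin(-36π/23) = 0.2035+0.9791i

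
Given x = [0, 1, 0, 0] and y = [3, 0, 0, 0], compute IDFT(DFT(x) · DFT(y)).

(x ⊛ y)[n] = Σ(m=0 to 3) x[m] · y[(n-m) mod 4]

Computing each output sample:
(x ⊛ y)[0] = 0
(x ⊛ y)[1] = 3
(x ⊛ y)[2] = 0
(x ⊛ y)[3] = 0

x ⊛ y = [0, 3, 0, 0]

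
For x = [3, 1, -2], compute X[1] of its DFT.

X[1] = Σ(n=0 to 2) x[n] · ω_3^(1n) where ω_3 = e^(-2πi/3)
= (3)·ω_3^0 + (1)·ω_3^1 + (-2)·ω_3^2

X[1] = 3.5000-2.5981i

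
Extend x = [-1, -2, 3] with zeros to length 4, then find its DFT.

Original 3-point DFT: [0, -1.5000+4.3301i, -1.5000-4.3301i]
Zero-padded 4-point DFT provides frequency interpolation.

DFT_4([x, 0, ...]) = [0, -4+2i, 4, -4-2i]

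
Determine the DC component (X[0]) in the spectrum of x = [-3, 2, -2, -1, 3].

X[0] = Σ(n=0 to 4) x[n] · ω_5^0 = Σ x[n]
= (-3) + (2) + (-2) + (-1) + (3)

X[0] = -1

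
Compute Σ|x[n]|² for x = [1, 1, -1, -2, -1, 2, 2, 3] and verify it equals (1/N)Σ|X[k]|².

Time domain:
Σ|x[n]|² = |1|² + |1|² + |-1|² + |-2|² + |-1|² + |2|² + |2|² + |3|² = 25.0000

Frequency domain:
(1/8)Σ|X[k]|² = (1/8)(|5|² + |4.8284+7.2426i|² + |-1-2i|² + |-0.8284+1.2426i|² + |-3|² + |-0.8284-1.2426i|² + |-1+2i|² + |4.8284-7.2426i|²) = (1/8)·200.0000 = 25.0000

Both sides agree, confirming Parseval's theorem.

Σ|x[n]|² = (1/N)Σ|X[k]|² = 25.0000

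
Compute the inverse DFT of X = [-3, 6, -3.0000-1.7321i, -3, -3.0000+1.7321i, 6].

x[n] = (1/6) Σ(k=0 to 5) X[k] · e^(2πikn/6)

Computing each x[n]:
x[0] = 0
x[1] = 2
x[2] = -2
x[3] = -3
x[4] = -1
x[5] = 1

x = [0, 2, -2, -3, -1, 1]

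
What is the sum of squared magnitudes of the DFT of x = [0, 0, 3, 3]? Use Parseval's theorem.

Parseval: Σ|x[n]|² = (1/N)Σ|X[k]|², so Σ|X[k]|² = N·Σ|x[n]|² = 4·18.0000

Σ|X[k]|² = N·Σ|x[n]|² = 4·18.0000 = 72.0000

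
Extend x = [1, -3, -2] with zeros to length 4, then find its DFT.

Original 3-point DFT: [-4, 3.5000+0.8660i, 3.5000-0.8660i]
Zero-padded 4-point DFT provides frequency interpolation.

DFT_4([x, 0, ...]) = [-4, 3+3i, 2, 3-3i]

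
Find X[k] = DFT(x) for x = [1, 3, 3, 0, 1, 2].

X[k] = Σ(n=0 to 5) x[n] · ω_6^(nk)
where ω_6 = e^(-2πi/6)

Computing each X[k]:
X[0] = 10
X[1] = 1.5000-2.5981i
X[2] = -3.5000+0.8660i
X[3] = 0
X[4] = -3.5000-0.8660i
X[5] = 1.5000+2.5981i

X = [10, 1.5000-2.5981i, -3.5000+0.8660i, 0, -3.5000-0.8660i, 1.5000+2.5981i]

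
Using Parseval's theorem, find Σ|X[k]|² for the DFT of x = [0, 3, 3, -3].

Parseval: Σ|x[n]|² = (1/N)Σ|X[k]|², so Σ|X[k]|² = N·Σ|x[n]|² = 4·27.0000

Σ|X[k]|² = N·Σ|x[n]|² = 4·27.0000 = 108.0000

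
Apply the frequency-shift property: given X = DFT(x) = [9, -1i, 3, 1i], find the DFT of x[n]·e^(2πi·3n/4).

Modulation property: DFT(ω_4^(-3n)·x[n]) = X[(k-3) mod 4], so circularly shift X by 3 positions.

X[k-3] = [-1i, 3, 1i, 9]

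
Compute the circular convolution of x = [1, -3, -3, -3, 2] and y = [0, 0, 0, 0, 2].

(x ⊛ y)[n] = Σ(m=0 to 4) x[m] · y[(n-m) mod 5]

Computing each output sample:
(x ⊛ y)[0] = -6
(x ⊛ y)[1] = -6
(x ⊛ y)[2] = -6
(x ⊛ y)[3] = 4
(x ⊛ y)[4] = 2

x ⊛ y = [-6, -6, -6, 4, 2]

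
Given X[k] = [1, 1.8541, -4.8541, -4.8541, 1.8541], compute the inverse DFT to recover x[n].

x[n] = (1/5) Σ(k=0 to 4) X[k] · e^(2πikn/5)

Computing each x[n]:
x[0] = -1
x[1] = 2
x[2] = -1
x[3] = -1
x[4] = 2

x = [-1, 2, -1, -1, 2]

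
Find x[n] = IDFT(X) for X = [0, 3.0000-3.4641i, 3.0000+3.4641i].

x[n] = (1/3) Σ(k=0 to 2) X[k] · e^(2πikn/3)

Computing each x[n]:
x[0] = 2
x[1] = 1
x[2] = -3

x = [2, 1, -3]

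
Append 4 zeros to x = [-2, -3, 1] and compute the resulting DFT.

Original 3-point DFT: [-4, -1.0000+3.4641i, -1.0000-3.4641i]
Zero-padded 7-point DFT provides frequency interpolation.

DFT_7([x, 0, ...]) = [-4, -4.0930+1.3706i, -2.2334+3.3587i, 1.3264+2.0835i, 1.3264-2.0835i, -2.2334-3.3587i, -4.0930-1.3706i]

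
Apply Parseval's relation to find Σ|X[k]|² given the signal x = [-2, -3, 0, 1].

Parseval: Σ|x[n]|² = (1/N)Σ|X[k]|², so Σ|X[k]|² = N·Σ|x[n]|² = 4·14.0000

Σ|X[k]|² = N·Σ|x[n]|² = 4·14.0000 = 56.0000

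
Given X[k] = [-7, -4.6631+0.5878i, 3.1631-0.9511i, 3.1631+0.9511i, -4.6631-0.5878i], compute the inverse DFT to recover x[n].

x[n] = (1/5) Σ(k=0 to 4) X[k] · e^(2πikn/5)

Computing each x[n]:
x[0] = -2
x[1] = -3
x[2] = 0
x[3] = 1
x[4] = -3

x = [-2, -3, 0, 1, -3]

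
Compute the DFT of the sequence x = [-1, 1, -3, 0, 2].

X[k] = Σ(n=0 to 4) x[n] · ω_5^(nk)
where ω_5 = e^(-2πi/5)

Computing each X[k]:
X[0] = -1
X[1] = 2.3541+2.7144i
X[2] = -4.3541-2.2654i
X[3] = -4.3541+2.2654i
X[4] = 2.3541-2.7144i

X = [-1, 2.3541+2.7144i, -4.3541-2.2654i, -4.3541+2.2654i, 2.3541-2.7144i]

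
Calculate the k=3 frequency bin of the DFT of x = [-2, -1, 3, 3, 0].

X[3] = Σ(n=0 to 4) x[n] · ω_5^(3n) where ω_5 = e^(-2πi/5)
= (-2)·ω_5^0 + (-1)·ω_5^3 + (3)·ω_5^6 + (3)·ω_5^9 + (0)·ω_5^12

X[3] = 0.6631-0.5878i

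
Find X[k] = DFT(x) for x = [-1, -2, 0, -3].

X[k] = Σ(n=0 to 3) x[n] · ω_4^(nk)
where ω_4 = e^(-2πi/4)

Computing each X[k]:
X[0] = -6
X[1] = -1-1i
X[2] = 4
X[3] = -1+1i

X = [-6, -1-1i, 4, -1+1i]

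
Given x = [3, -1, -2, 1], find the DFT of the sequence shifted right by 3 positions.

Time shift by 3: X_shifted[k] = ω_4^(3k) · X[k]
Shifted x = [-1, -2, 1, 3]

DFT(x[n-3]) = [1, -2+5i, -1, -2-5i]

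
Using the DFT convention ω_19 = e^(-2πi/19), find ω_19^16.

ω_19^16 = e^(-2πi·16/19)
= cos(-2π·16/19) + i·sin(-2π·16/19)
= cos(-32π/19) + i·sin(-32π/19)

ω_19^16 = cos(-32π/19) + i·sin(-32π/19) = 0.5469+0.8372i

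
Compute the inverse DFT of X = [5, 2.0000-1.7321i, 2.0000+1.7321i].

x[n] = (1/3) Σ(k=0 to 2) X[k] · e^(2πikn/3)

Computing each x[n]:
x[0] = 3
x[1] = 2
x[2] = 0

x = [3, 2, 0]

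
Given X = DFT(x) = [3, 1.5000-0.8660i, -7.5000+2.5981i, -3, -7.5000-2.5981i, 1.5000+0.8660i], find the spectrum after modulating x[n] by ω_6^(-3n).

Modulation property: DFT(ω_6^(-3n)·x[n]) = X[(k-3) mod 6], so circularly shift X by 3 positions.

X[k-3] = [-3, -7.5000-2.5981i, 1.5000+0.8660i, 3, 1.5000-0.8660i, -7.5000+2.5981i]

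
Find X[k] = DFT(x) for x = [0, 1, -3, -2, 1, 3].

X[k] = Σ(n=0 to 5) x[n] · ω_6^(nk)
where ω_6 = e^(-2πi/6)

Computing each X[k]:
X[0] = 0
X[1] = 5.0000+5.1962i
X[2] = -3.0000-1.7321i
X[3] = -4
X[4] = -3.0000+1.7321i
X[5] = 5.0000-5.1962i

X = [0, 5.0000+5.1962i, -3.0000-1.7321i, -4, -3.0000+1.7321i, 5.0000-5.1962i]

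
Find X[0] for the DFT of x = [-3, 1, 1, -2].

X[0] = Σ(n=0 to 3) x[n] · ω_4^0 = Σ x[n]
= (-3) + (1) + (1) + (-2)

X[0] = -3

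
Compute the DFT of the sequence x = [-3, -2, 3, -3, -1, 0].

X[k] = Σ(n=0 to 5) x[n] · ω_6^(nk)
where ω_6 = e^(-2πi/6)

Computing each X[k]:
X[0] = -6
X[1] = -2.0000-1.7321i
X[2] = -6.0000+5.1962i
X[3] = 4
X[4] = -6.0000-5.1962i
X[5] = -2.0000+1.7321i

X = [-6, -2.0000-1.7321i, -6.0000+5.1962i, 4, -6.0000-5.1962i, -2.0000+1.7321i]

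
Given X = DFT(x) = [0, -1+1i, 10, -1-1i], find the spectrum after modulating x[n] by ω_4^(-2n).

Modulation property: DFT(ω_4^(-2n)·x[n]) = X[(k-2) mod 4], so circularly shift X by 2 positions.

X[k-2] = [10, -1-1i, 0, -1+1i]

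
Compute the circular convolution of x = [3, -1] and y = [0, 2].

(x ⊛ y)[n] = Σ(m=0 to 1) x[m] · y[(n-m) mod 2]

Computing each output sample:
(x ⊛ y)[0] = -2
(x ⊛ y)[1] = 6

x ⊛ y = [-2, 6]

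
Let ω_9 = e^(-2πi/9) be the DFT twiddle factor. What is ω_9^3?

ω_9^3 = e^(-2πi·3/9)
= cos(-2π·3/9) + i·sin(-2π·3/9)
= cos(-6π/9) + i·sin(-6π/9)

ω_9^3 = cos(-6π/9) + i·sin(-6π/9) = -0.5000-0.8660i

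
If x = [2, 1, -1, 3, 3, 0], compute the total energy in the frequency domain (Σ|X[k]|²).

Parseval: Σ|x[n]|² = (1/N)Σ|X[k]|², so Σ|X[k]|² = N·Σ|x[n]|² = 6·24.0000

Σ|X[k]|² = N·Σ|x[n]|² = 6·24.0000 = 144.0000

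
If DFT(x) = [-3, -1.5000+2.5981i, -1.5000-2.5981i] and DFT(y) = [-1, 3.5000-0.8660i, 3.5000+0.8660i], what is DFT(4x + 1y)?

By linearity: DFT(4x + 1y) = 4·DFT(x) + 1·DFT(y)
= 4·[-3, -1.5000+2.5981i, -1.5000-2.5981i] + 1·[-1, 3.5000-0.8660i, 3.5000+0.8660i]

Computing element-wise:
Z[0] = 4·(-3) + 1·(-1) = -13
Z[1] = 4·(-1.5000+2.5981i) + 1·(3.5000-0.8660i) = -2.5000+9.5264i
Z[2] = 4·(-1.5000-2.5981i) + 1·(3.5000+0.8660i) = -2.5000-9.5264i

DFT(4x + 1y) = 4·X + 1·Y = [-13, -2.5000+9.5264i, -2.5000-9.5264i]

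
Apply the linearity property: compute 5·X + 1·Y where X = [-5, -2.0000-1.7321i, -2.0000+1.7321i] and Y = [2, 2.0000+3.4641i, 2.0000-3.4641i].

By linearity: DFT(5x + 1y) = 5·DFT(x) + 1·DFT(y)
= 5·[-5, -2.0000-1.7321i, -2.0000+1.7321i] + 1·[2, 2.0000+3.4641i, 2.0000-3.4641i]

Computing element-wise:
Z[0] = 5·(-5) + 1·(2) = -23
Z[1] = 5·(-2.0000-1.7321i) + 1·(2.0000+3.4641i) = -8.0000-5.1964i
Z[2] = 5·(-2.0000+1.7321i) + 1·(2.0000-3.4641i) = -8.0000+5.1964i

DFT(5x + 1y) = 5·X + 1·Y = [-23, -8.0000-5.1964i, -8.0000+5.1964i]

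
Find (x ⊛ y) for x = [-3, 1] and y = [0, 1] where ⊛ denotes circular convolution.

(x ⊛ y)[n] = Σ(m=0 to 1) x[m] · y[(n-m) mod 2]

Computing each output sample:
(x ⊛ y)[0] = 1
(x ⊛ y)[1] = -3

x ⊛ y = [1, -3]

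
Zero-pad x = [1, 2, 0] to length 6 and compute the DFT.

Original 3-point DFT: [3, -1.7321i, 1.7321i]
Zero-padded 6-point DFT provides frequency interpolation.

DFT_6([x, 0, ...]) = [3, 2.0000-1.7321i, -1.7321i, -1, 1.7321i, 2.0000+1.7321i]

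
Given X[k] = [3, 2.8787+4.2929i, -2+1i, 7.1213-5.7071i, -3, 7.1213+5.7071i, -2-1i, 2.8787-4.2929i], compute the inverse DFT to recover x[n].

x[n] = (1/8) Σ(k=0 to 7) X[k] · e^(2πikn/8)

Computing each x[n]:
x[0] = 2
x[1] = 0
x[2] = -2
x[3] = 2
x[4] = -3
x[5] = 1
x[6] = 3
x[7] = 0

x = [2, 0, -2, 2, -3, 1, 3, 0]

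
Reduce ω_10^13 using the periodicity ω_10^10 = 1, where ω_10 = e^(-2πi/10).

Since ω_10^10 = 1, powers reduce modulo 10.
13 mod 10 = 3
So ω_10^13 = ω_10^3 = e^(-2πi·3/10)

ω_10^13 = ω_10^3 = -0.3090-0.9511i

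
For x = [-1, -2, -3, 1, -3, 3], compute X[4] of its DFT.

X[4] = Σ(n=0 to 5) x[n] · ω_6^(4n) where ω_6 = e^(-2πi/6)
= (-1)·ω_6^0 + (-2)·ω_6^4 + (-3)·ω_6^8 + (1)·ω_6^12 + (-3)·ω_6^16 + (3)·ω_6^20

X[4] = 2.5000-4.3301i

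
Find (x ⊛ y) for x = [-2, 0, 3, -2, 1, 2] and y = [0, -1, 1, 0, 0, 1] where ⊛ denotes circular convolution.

(x ⊛ y)[n] = Σ(m=0 to 5) x[m] · y[(n-m) mod 6]

Computing each output sample:
(x ⊛ y)[0] = -1
(x ⊛ y)[1] = 7
(x ⊛ y)[2] = -4
(x ⊛ y)[3] = -2
(x ⊛ y)[4] = 7
(x ⊛ y)[5] = -5

x ⊛ y = [-1, 7, -4, -2, 7, -5]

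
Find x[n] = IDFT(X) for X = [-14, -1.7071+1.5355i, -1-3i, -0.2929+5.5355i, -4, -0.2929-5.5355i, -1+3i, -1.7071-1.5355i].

x[n] = (1/8) Σ(k=0 to 7) X[k] · e^(2πikn/8)

Computing each x[n]:
x[0] = -3
x[1] = -2
x[2] = -1
x[3] = -3
x[4] = -2
x[5] = 1
x[6] = -3
x[7] = -1

x = [-3, -2, -1, -3, -2, 1, -3, -1]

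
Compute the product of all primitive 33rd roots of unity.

The primitive 33rd roots of unity are ω_33^k for k coprime to 33: k ∈ {1, 2, 4, 5, 7, 8, 10, 13, 14, 16, 17, 19, 20, 23, 25, 26, 28, 29, 31, 32}
Their product equals the constant term of the cyclotomic polynomial Φ_33(x) up to sign.
For n ≥ 3, the product of all primitive nth roots of unity is 1. (For n=1 it is 1; for n=2 it is -1.)

1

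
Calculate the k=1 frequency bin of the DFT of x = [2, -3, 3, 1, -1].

X[1] = Σ(n=0 to 4) x[n] · ω_5^(1n) where ω_5 = e^(-2πi/5)
= (2)·ω_5^0 + (-3)·ω_5^1 + (3)·ω_5^2 + (1)·ω_5^3 + (-1)·ω_5^4

X[1] = -2.4721+0.7265i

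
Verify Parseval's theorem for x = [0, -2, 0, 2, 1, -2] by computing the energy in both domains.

Time domain:
Σ|x[n]|² = |0|² + |-2|² + |0|² + |2|² + |1|² + |-2|² = 13.0000

Frequency domain:
(1/6)Σ|X[k]|² = (1/6)(|-1|² + |-4.5000+0.8660i|² + |3.5000-0.8660i|² + |3|² + |3.5000+0.8660i|² + |-4.5000-0.8660i|²) = (1/6)·78.0000 = 13.0000

Both sides agree, confirming Parseval's theorem.

Σ|x[n]|² = (1/N)Σ|X[k]|² = 13.0000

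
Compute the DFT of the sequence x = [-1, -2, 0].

X[k] = Σ(n=0 to 2) x[n] · ω_3^(nk)
where ω_3 = e^(-2πi/3)

Computing each X[k]:
X[0] = -3
X[1] = 1.7321i
X[2] = -1.7321i

X = [-3, 1.7321i, -1.7321i]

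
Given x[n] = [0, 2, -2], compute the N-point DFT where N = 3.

X[k] = Σ(n=0 to 2) x[n] · ω_3^(nk)
where ω_3 = e^(-2πi/3)

Computing each X[k]:
X[0] = 0
X[1] = -3.4641i
X[2] = 3.4641i

X = [0, -3.4641i, 3.4641i]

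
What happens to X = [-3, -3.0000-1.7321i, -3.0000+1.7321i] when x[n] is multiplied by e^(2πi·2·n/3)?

Modulation property: DFT(ω_3^(-2n)·x[n]) = X[(k-2) mod 3], so circularly shift X by 2 positions.

X[k-2] = [-3.0000-1.7321i, -3.0000+1.7321i, -3]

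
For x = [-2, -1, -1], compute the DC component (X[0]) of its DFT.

X[0] = Σ(n=0 to 2) x[n] · ω_3^0 = Σ x[n]
= (-2) + (-1) + (-1)

X[0] = -4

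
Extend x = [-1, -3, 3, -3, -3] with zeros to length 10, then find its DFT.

Original 5-point DFT: [-7, -2.8541-3.5267i, 3.8541+5.7063i, 3.8541-5.7063i, -2.8541+3.5267i]
Zero-padded 10-point DFT provides frequency interpolation.

DFT_10([x, 0, ...]) = [-7, 0.8541+3.5267i, -2.8541-3.5267i, -5.8541+5.7063i, 3.8541+5.7063i, 5, 3.8541-5.7063i, -5.8541-5.7063i, -2.8541+3.5267i, 0.8541-3.5267i]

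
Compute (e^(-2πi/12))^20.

Since ω_12^12 = 1, powers reduce modulo 12.
20 mod 12 = 8
So ω_12^20 = ω_12^8 = e^(-2πi·8/12)

ω_12^20 = ω_12^8 = -0.5000+0.8660i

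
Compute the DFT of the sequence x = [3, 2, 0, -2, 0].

X[k] = Σ(n=0 to 4) x[n] · ω_5^(nk)
where ω_5 = e^(-2πi/5)

Computing each X[k]:
X[0] = 3
X[1] = 5.2361-3.0777i
X[2] = 0.7639+0.7265i
X[3] = 0.7639-0.7265i
X[4] = 5.2361+3.0777i

X = [3, 5.2361-3.0777i, 0.7639+0.7265i, 0.7639-0.7265i, 5.2361+3.0777i]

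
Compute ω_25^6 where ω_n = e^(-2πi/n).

ω_25^6 = e^(-2πi·6/25)
= cos(-2π·6/25) + i·sin(-2π·6/25)
= cos(-12π/25) + i·sin(-12π/25)

ω_25^6 = cos(-12π/25) + i·sin(-12π/25) = 0.0628-0.9980i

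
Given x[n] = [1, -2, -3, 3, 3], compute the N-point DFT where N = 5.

X[k] = Σ(n=0 to 4) x[n] · ω_5^(nk)
where ω_5 = e^(-2πi/5)

Computing each X[k]:
X[0] = 2
X[1] = 1.3090+8.2820i
X[2] = 0.1910-2.7674i
X[3] = 0.1910+2.7674i
X[4] = 1.3090-8.2820i

X = [2, 1.3090+8.2820i, 0.1910-2.7674i, 0.1910+2.7674i, 1.3090-8.2820i]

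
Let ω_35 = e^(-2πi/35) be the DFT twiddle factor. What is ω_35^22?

ω_35^22 = e^(-2πi·22/35)
= cos(-2π·22/35) + i·sin(-2π·22/35)
= cos(-44π/35) + i·sin(-44π/35)

ω_35^22 = cos(-44π/35) + i·sin(-44π/35) = -0.6911+0.7228i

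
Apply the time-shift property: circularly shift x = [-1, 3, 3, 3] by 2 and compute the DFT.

Time shift by 2: X_shifted[k] = ω_4^(2k) · X[k]
Shifted x = [3, 3, -1, 3]

DFT(x[n-2]) = [8, 4, -4, 4]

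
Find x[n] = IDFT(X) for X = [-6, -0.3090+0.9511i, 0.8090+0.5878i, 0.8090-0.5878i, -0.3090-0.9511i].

x[n] = (1/5) Σ(k=0 to 4) X[k] · e^(2πikn/5)

Computing each x[n]:
x[0] = -1
x[1] = -2
x[2] = -1
x[3] = -1
x[4] = -1

x = [-1, -2, -1, -1, -1]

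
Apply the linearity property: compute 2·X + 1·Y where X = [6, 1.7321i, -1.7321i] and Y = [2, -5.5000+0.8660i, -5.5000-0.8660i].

By linearity: DFT(2x + 1y) = 2·DFT(x) + 1·DFT(y)
= 2·[6, 1.7321i, -1.7321i] + 1·[2, -5.5000+0.8660i, -5.5000-0.8660i]

Computing element-wise:
Z[0] = 2·(6) + 1·(2) = 14
Z[1] = 2·(1.7321i) + 1·(-5.5000+0.8660i) = -5.5000+4.3302i
Z[2] = 2·(-1.7321i) + 1·(-5.5000-0.8660i) = -5.5000-4.3302i

DFT(2x + 1y) = 2·X + 1·Y = [14, -5.5000+4.3302i, -5.5000-4.3302i]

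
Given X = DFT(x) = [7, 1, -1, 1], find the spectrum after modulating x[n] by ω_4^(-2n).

Modulation property: DFT(ω_4^(-2n)·x[n]) = X[(k-2) mod 4], so circularly shift X by 2 positions.

X[k-2] = [-1, 1, 7, 1]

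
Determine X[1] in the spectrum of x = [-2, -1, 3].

X[1] = Σ(n=0 to 2) x[n] · ω_3^(1n) where ω_3 = e^(-2πi/3)
= (-2)·ω_3^0 + (-1)·ω_3^1 + (3)·ω_3^2

X[1] = -3.0000+3.4641i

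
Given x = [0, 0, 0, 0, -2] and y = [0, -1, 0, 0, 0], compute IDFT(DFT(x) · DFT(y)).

(x ⊛ y)[n] = Σ(m=0 to 4) x[m] · y[(n-m) mod 5]

Computing each output sample:
(x ⊛ y)[0] = 2
(x ⊛ y)[1] = 0
(x ⊛ y)[2] = 0
(x ⊛ y)[3] = 0
(x ⊛ y)[4] = 0

x ⊛ y = [2, 0, 0, 0, 0]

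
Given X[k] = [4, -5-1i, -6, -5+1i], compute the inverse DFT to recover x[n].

x[n] = (1/4) Σ(k=0 to 3) X[k] · e^(2πikn/4)

Computing each x[n]:
x[0] = -3
x[1] = 3
x[2] = 2
x[3] = 2

x = [-3, 3, 2, 2]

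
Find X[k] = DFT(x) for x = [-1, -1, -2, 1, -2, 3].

X[k] = Σ(n=0 to 5) x[n] · ω_6^(nk)
where ω_6 = e^(-2πi/6)

Computing each X[k]:
X[0] = -2
X[1] = 1.0000+3.4641i
X[2] = 1.0000+3.4641i
X[3] = -8
X[4] = 1.0000-3.4641i
X[5] = 1.0000-3.4641i

X = [-2, 1.0000+3.4641i, 1.0000+3.4641i, -8, 1.0000-3.4641i, 1.0000-3.4641i]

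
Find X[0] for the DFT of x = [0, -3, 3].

X[0] = Σ(n=0 to 2) x[n] · ω_3^0 = Σ x[n]
= (0) + (-3) + (3)

X[0] = 0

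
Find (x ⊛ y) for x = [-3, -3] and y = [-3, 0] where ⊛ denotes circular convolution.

(x ⊛ y)[n] = Σ(m=0 to 1) x[m] · y[(n-m) mod 2]

Computing each output sample:
(x ⊛ y)[0] = 9
(x ⊛ y)[1] = 9

x ⊛ y = [9, 9]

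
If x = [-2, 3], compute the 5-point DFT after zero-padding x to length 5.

Original 2-point DFT: [1, -5]
Zero-padded 5-point DFT provides frequency interpolation.

DFT_5([x, 0, ...]) = [1, -1.0729-2.8532i, -4.4271-1.7634i, -4.4271+1.7634i, -1.0729+2.8532i]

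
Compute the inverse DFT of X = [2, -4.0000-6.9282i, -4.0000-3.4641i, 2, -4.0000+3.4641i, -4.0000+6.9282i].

x[n] = (1/6) Σ(k=0 to 5) X[k] · e^(2πikn/6)

Computing each x[n]:
x[0] = -2
x[1] = 3
x[2] = 3
x[3] = 0
x[4] = 1
x[5] = -3

x = [-2, 3, 3, 0, 1, -3]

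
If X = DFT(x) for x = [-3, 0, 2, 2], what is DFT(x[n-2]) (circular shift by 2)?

Time shift by 2: X_shifted[k] = ω_4^(2k) · X[k]
Shifted x = [2, 2, -3, 0]

DFT(x[n-2]) = [1, 5-2i, -3, 5+2i]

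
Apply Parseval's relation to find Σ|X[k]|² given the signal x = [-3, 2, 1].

Parseval: Σ|x[n]|² = (1/N)Σ|X[k]|², so Σ|X[k]|² = N·Σ|x[n]|² = 3·14.0000

Σ|X[k]|² = N·Σ|x[n]|² = 3·14.0000 = 42.0000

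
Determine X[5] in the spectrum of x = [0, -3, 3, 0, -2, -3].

X[5] = Σ(n=0 to 5) x[n] · ω_6^(5n) where ω_6 = e^(-2πi/6)
= (0)·ω_6^0 + (-3)·ω_6^5 + (3)·ω_6^10 + (0)·ω_6^15 + (-2)·ω_6^20 + (-3)·ω_6^25

X[5] = -3.5000+4.3301i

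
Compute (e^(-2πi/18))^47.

Since ω_18^18 = 1, powers reduce modulo 18.
47 mod 18 = 11
So ω_18^47 = ω_18^11 = e^(-2πi·11/18)

ω_18^47 = ω_18^11 = -0.7660+0.6428i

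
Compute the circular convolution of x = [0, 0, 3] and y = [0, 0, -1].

(x ⊛ y)[n] = Σ(m=0 to 2) x[m] · y[(n-m) mod 3]

Computing each output sample:
(x ⊛ y)[0] = 0
(x ⊛ y)[1] = -3
(x ⊛ y)[2] = 0

x ⊛ y = [0, -3, 0]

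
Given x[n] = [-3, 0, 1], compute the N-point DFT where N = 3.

X[k] = Σ(n=0 to 2) x[n] · ω_3^(nk)
where ω_3 = e^(-2πi/3)

Computing each X[k]:
X[0] = -2
X[1] = -3.5000+0.8660i
X[2] = -3.5000-0.8660i

X = [-2, -3.5000+0.8660i, -3.5000-0.8660i]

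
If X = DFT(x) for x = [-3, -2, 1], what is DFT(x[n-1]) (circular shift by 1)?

Time shift by 1: X_shifted[k] = ω_3^(1k) · X[k]
Shifted x = [1, -3, -2]

DFT(x[n-1]) = [-4, 3.5000+0.8660i, 3.5000-0.8660i]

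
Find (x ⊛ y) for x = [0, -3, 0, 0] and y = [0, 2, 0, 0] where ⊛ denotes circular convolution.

(x ⊛ y)[n] = Σ(m=0 to 3) x[m] · y[(n-m) mod 4]

Computing each output sample:
(x ⊛ y)[0] = 0
(x ⊛ y)[1] = 0
(x ⊛ y)[2] = -6
(x ⊛ y)[3] = 0

x ⊛ y = [0, 0, -6, 0]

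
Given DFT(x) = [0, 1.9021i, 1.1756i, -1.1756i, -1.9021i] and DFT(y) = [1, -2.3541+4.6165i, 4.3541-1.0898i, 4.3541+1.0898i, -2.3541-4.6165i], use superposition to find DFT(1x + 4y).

By linearity: DFT(1x + 4y) = 1·DFT(x) + 4·DFT(y)
= 1·[0, 1.9021i, 1.1756i, -1.1756i, -1.9021i] + 4·[1, -2.3541+4.6165i, 4.3541-1.0898i, 4.3541+1.0898i, -2.3541-4.6165i]

Computing element-wise:
Z[0] = 1·(0) + 4·(1) = 4
Z[1] = 1·(1.9021i) + 4·(-2.3541+4.6165i) = -9.4164+20.3681i
Z[2] = 1·(1.1756i) + 4·(4.3541-1.0898i) = 17.4164-3.1836i
Z[3] = 1·(-1.1756i) + 4·(4.3541+1.0898i) = 17.4164+3.1836i
Z[4] = 1·(-1.9021i) + 4·(-2.3541-4.6165i) = -9.4164-20.3681i

DFT(1x + 4y) = 1·X + 4·Y = [4, -9.4164+20.3681i, 17.4164-3.1836i, 17.4164+3.1836i, -9.4164-20.3681i]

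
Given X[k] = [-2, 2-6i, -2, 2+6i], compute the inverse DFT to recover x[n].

x[n] = (1/4) Σ(k=0 to 3) X[k] · e^(2πikn/4)

Computing each x[n]:
x[0] = 0
x[1] = 3
x[2] = -2
x[3] = -3

x = [0, 3, -2, -3]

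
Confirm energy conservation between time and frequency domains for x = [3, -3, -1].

Time domain:
Σ|x[n]|² = |3|² + |-3|² + |-1|² = 19.0000

Frequency domain:
(1/3)Σ|X[k]|² = (1/3)(|-1|² + |5.0000+1.7321i|² + |5.0000-1.7321i|²) = (1/3)·57.0000 = 19.0000

Both sides agree, confirming Parseval's theorem.

Σ|x[n]|² = (1/N)Σ|X[k]|² = 19.0000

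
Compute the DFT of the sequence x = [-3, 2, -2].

X[k] = Σ(n=0 to 2) x[n] · ω_3^(nk)
where ω_3 = e^(-2πi/3)

Computing each X[k]:
X[0] = -3
X[1] = -3.0000-3.4641i
X[2] = -3.0000+3.4641i

X = [-3, -3.0000-3.4641i, -3.0000+3.4641i]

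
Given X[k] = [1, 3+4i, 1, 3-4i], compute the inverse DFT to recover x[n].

x[n] = (1/4) Σ(k=0 to 3) X[k] · e^(2πikn/4)

Computing each x[n]:
x[0] = 2
x[1] = -2
x[2] = -1
x[3] = 2

x = [2, -2, -1, 2]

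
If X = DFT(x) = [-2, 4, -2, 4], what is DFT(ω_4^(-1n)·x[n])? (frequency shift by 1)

Modulation property: DFT(ω_4^(-1n)·x[n]) = X[(k-1) mod 4], so circularly shift X by 1 positions.

X[k-1] = [4, -2, 4, -2]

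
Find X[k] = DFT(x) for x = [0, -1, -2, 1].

X[k] = Σ(n=0 to 3) x[n] · ω_4^(nk)
where ω_4 = e^(-2πi/4)

Computing each X[k]:
X[0] = -2
X[1] = 2+2i
X[2] = -2
X[3] = 2-2i

X = [-2, 2+2i, -2, 2-2i]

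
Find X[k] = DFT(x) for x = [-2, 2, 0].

X[k] = Σ(n=0 to 2) x[n] · ω_3^(nk)
where ω_3 = e^(-2πi/3)

Computing each X[k]:
X[0] = 0
X[1] = -3.0000-1.7321i
X[2] = -3.0000+1.7321i

X = [0, -3.0000-1.7321i, -3.0000+1.7321i]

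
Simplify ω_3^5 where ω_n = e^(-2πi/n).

Since ω_3^3 = 1, powers reduce modulo 3.
5 mod 3 = 2
So ω_3^5 = ω_3^2 = e^(-2πi·2/3)

ω_3^5 = ω_3^2 = -0.5000+0.8660i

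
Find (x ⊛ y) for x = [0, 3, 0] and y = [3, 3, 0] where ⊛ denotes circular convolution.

(x ⊛ y)[n] = Σ(m=0 to 2) x[m] · y[(n-m) mod 3]

Computing each output sample:
(x ⊛ y)[0] = 0
(x ⊛ y)[1] = 9
(x ⊛ y)[2] = 9

x ⊛ y = [0, 9, 9]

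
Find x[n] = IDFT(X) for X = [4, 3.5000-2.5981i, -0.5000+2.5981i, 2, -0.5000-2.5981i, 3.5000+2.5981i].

x[n] = (1/6) Σ(k=0 to 5) X[k] · e^(2πikn/6)

Computing each x[n]:
x[0] = 2
x[1] = 1
x[2] = 2
x[3] = -1
x[4] = -1
x[5] = 1

x = [2, 1, 2, -1, -1, 1]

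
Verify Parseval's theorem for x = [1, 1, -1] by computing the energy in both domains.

Time domain:
Σ|x[n]|² = |1|² + |1|² + |-1|² = 3.0000

Frequency domain:
(1/3)Σ|X[k]|² = (1/3)(|1|² + |1.0000-1.7321i|² + |1.0000+1.7321i|²) = (1/3)·9.0000 = 3.0000

Both sides agree, confirming Parseval's theorem.

Σ|x[n]|² = (1/N)Σ|X[k]|² = 3.0000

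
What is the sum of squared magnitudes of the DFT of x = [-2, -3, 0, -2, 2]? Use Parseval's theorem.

Parseval: Σ|x[n]|² = (1/N)Σ|X[k]|², so Σ|X[k]|² = N·Σ|x[n]|² = 5·21.0000

Σ|X[k]|² = N·Σ|x[n]|² = 5·21.0000 = 105.0000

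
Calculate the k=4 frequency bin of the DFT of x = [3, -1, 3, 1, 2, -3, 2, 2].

X[4] = Σ(n=0 to 7) x[n] · ω_8^(4n) where ω_8 = e^(-2πi/8)
= (3)·ω_8^0 + (-1)·ω_8^4 + (3)·ω_8^8 + (1)·ω_8^12 + (2)·ω_8^16 + (-3)·ω_8^20 + (2)·ω_8^24 + (2)·ω_8^28

X[4] = 11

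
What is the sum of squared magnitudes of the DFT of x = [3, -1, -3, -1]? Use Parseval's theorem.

Parseval: Σ|x[n]|² = (1/N)Σ|X[k]|², so Σ|X[k]|² = N·Σ|x[n]|² = 4·20.0000

Σ|X[k]|² = N·Σ|x[n]|² = 4·20.0000 = 80.0000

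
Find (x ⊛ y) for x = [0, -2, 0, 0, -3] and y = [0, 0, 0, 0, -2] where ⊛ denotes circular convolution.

(x ⊛ y)[n] = Σ(m=0 to 4) x[m] · y[(n-m) mod 5]

Computing each output sample:
(x ⊛ y)[0] = 4
(x ⊛ y)[1] = 0
(x ⊛ y)[2] = 0
(x ⊛ y)[3] = 6
(x ⊛ y)[4] = 0

x ⊛ y = [4, 0, 0, 6, 0]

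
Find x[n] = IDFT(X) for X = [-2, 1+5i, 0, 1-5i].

x[n] = (1/4) Σ(k=0 to 3) X[k] · e^(2πikn/4)

Computing each x[n]:
x[0] = 0
x[1] = -3
x[2] = -1
x[3] = 2

x = [0, -3, -1, 2]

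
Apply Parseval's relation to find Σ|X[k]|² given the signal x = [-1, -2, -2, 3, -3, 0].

Parseval: Σ|x[n]|² = (1/N)Σ|X[k]|², so Σ|X[k]|² = N·Σ|x[n]|² = 6·27.0000

Σ|X[k]|² = N·Σ|x[n]|² = 6·27.0000 = 162.0000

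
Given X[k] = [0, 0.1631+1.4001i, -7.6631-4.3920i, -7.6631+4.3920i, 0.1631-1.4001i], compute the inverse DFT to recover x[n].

x[n] = (1/5) Σ(k=0 to 4) X[k] · e^(2πikn/5)

Computing each x[n]:
x[0] = -3
x[1] = 3
x[2] = -3
x[3] = 1
x[4] = 2

x = [-3, 3, -3, 1, 2]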